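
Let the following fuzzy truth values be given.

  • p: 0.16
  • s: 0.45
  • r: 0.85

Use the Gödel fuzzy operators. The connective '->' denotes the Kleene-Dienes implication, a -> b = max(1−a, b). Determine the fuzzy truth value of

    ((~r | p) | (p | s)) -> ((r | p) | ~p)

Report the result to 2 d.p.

0.85

~r = 1 − 0.85 = 0.15
~r | p = max(a, b) on (0.15, 0.16) = 0.16
p | s = max(a, b) on (0.16, 0.45) = 0.45
(~r | p) | (p | s) = max(a, b) on (0.16, 0.45) = 0.45
r | p = max(a, b) on (0.85, 0.16) = 0.85
~p = 1 − 0.16 = 0.84
(r | p) | ~p = max(a, b) on (0.85, 0.84) = 0.85
((~r | p) | (p | s)) -> ((r | p) | ~p)  [Kleene-Dienes: max(1−a, b)] with a=0.45, b=0.85 → 0.85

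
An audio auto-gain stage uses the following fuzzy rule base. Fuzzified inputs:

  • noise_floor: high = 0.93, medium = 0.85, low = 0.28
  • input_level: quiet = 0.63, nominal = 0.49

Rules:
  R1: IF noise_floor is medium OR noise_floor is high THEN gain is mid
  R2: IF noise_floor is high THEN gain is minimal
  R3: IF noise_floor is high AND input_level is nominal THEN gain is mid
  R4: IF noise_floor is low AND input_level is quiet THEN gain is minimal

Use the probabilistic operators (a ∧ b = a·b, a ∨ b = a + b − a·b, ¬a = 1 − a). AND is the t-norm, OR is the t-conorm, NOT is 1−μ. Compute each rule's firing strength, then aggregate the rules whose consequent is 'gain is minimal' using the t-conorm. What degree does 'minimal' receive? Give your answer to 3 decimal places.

R1: medium=0.85, high=0.93; OR[a + b − a·b] → w = 0.9895
R2: high=0.93 → w = 0.9300
R3: high=0.93, nominal=0.49; AND[a·b] → w = 0.4557
R4: low=0.28, quiet=0.63; AND[a·b] → w = 0.1764
Rules with consequent 'minimal': {R2, R4} → strengths 0.9300, 0.1764
Aggregate via t-conorm [a + b − a·b]: 0.9423

0.942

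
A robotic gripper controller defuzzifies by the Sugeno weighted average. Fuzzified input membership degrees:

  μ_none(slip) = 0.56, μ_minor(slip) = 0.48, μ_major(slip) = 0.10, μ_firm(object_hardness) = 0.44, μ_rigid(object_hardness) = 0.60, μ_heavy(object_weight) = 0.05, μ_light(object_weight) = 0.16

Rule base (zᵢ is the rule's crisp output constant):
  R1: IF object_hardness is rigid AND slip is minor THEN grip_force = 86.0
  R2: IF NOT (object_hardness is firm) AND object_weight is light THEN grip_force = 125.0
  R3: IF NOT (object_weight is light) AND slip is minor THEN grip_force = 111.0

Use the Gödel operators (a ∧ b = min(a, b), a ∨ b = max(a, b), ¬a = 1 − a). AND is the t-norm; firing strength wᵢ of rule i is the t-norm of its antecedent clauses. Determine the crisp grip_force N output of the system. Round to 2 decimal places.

102.29

R1 (z=86.0): rigid=0.60, minor=0.48; AND[min(a, b)] → w = 0.48
R2 (z=125.0): ¬firm=1−0.44=0.56, light=0.16; AND[min(a, b)] → w = 0.16
R3 (z=111.0): ¬light=1−0.16=0.84, minor=0.48; AND[min(a, b)] → w = 0.48
Weighted average = (0.48·86.0 + 0.16·125.0 + 0.48·111.0) / (0.48 + 0.16 + 0.48)
  = 114.5600 / 1.1200 = 102.29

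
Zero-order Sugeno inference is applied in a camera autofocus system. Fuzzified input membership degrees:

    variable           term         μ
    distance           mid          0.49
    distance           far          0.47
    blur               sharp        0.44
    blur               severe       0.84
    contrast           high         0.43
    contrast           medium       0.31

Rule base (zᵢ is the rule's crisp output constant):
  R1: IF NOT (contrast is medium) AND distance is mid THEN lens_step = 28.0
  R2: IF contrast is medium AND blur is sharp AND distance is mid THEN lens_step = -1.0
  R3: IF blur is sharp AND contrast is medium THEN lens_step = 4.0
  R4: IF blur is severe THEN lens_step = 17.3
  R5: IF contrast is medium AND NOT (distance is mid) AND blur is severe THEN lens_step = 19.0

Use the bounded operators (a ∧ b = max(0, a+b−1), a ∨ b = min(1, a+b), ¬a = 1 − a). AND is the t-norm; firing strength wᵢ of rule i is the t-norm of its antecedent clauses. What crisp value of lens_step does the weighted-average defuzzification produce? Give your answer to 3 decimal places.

R1 (z=28.0): ¬medium=1−0.31=0.69, mid=0.49; AND[max(0, a+b−1)] → w = 0.18
R2 (z=-1.0): medium=0.31, sharp=0.44, mid=0.49; AND[max(0, a+b−1)] → w = 0.00
R3 (z=4.0): sharp=0.44, medium=0.31; AND[max(0, a+b−1)] → w = 0.00
R4 (z=17.3): severe=0.84 → w = 0.84
R5 (z=19.0): medium=0.31, ¬mid=1−0.49=0.51, severe=0.84; AND[max(0, a+b−1)] → w = 0.00
Weighted average = (0.18·28.0 + 0.00·-1.0 + 0.00·4.0 + 0.84·17.3 + 0.00·19.0) / (0.18 + 0.00 + 0.00 + 0.84 + 0.00)
  = 19.5720 / 1.0200 = 19.188

19.188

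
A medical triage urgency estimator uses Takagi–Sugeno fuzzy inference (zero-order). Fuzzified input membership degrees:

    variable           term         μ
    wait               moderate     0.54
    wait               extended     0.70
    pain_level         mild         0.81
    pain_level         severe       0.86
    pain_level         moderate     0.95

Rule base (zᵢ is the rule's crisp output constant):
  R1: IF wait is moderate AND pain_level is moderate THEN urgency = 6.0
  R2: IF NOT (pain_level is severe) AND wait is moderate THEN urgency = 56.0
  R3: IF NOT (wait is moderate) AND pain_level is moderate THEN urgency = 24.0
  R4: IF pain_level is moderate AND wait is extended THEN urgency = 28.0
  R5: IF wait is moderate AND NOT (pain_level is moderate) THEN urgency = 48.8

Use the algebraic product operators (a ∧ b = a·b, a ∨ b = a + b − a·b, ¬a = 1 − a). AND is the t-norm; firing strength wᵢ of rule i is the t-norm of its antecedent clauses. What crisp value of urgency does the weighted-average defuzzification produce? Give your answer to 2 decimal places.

R1 (z=6.0): moderate=0.54, moderate=0.95; AND[a·b] → w = 0.5130
R2 (z=56.0): ¬severe=1−0.86=0.14, moderate=0.54; AND[a·b] → w = 0.0756
R3 (z=24.0): ¬moderate=1−0.54=0.46, moderate=0.95; AND[a·b] → w = 0.4370
R4 (z=28.0): moderate=0.95, extended=0.70; AND[a·b] → w = 0.6650
R5 (z=48.8): moderate=0.54, ¬moderate=1−0.95=0.05; AND[a·b] → w = 0.0270
Weighted average = (0.5130·6.0 + 0.0756·56.0 + 0.4370·24.0 + 0.6650·28.0 + 0.0270·48.8) / (0.5130 + 0.0756 + 0.4370 + 0.6650 + 0.0270)
  = 37.7372 / 1.7176 = 21.97

21.97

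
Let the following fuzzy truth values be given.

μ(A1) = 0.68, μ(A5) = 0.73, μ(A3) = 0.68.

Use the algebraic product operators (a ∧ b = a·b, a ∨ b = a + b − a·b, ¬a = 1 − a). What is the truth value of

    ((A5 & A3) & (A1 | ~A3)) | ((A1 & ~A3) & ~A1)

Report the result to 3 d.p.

0.431

A5 & A3 = a·b on (0.7300, 0.6800) = 0.4964
~A3 = 1 − 0.6800 = 0.3200
A1 | ~A3 = a + b − a·b on (0.6800, 0.3200) = 0.7824
(A5 & A3) & (A1 | ~A3) = a·b on (0.4964, 0.7824) = 0.3884
~A3 = 1 − 0.6800 = 0.3200
A1 & ~A3 = a·b on (0.6800, 0.3200) = 0.2176
~A1 = 1 − 0.6800 = 0.3200
(A1 & ~A3) & ~A1 = a·b on (0.2176, 0.3200) = 0.0696
((A5 & A3) & (A1 | ~A3)) | ((A1 & ~A3) & ~A1) = a + b − a·b on (0.3884, 0.0696) = 0.4310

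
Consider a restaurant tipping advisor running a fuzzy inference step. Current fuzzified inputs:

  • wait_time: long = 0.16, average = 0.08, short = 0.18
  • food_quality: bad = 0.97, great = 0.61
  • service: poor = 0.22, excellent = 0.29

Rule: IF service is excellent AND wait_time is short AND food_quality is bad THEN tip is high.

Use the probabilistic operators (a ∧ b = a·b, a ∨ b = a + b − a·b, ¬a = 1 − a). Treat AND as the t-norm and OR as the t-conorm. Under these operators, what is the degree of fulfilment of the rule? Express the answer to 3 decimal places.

firing strength: excellent=0.29, short=0.18, bad=0.97; AND[a·b] → w = 0.0506

0.051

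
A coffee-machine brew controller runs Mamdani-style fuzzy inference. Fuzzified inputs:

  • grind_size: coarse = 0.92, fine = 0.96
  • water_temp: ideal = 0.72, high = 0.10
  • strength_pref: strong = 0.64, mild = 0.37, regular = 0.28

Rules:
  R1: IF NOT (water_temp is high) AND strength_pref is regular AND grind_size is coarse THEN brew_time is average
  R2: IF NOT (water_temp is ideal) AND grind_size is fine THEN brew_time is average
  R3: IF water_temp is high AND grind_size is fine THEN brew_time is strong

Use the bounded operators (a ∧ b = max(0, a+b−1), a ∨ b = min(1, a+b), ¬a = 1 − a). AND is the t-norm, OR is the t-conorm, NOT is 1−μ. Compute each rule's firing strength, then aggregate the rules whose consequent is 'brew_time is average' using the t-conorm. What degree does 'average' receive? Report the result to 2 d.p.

0.34

R1: ¬high=1−0.10=0.90, regular=0.28, coarse=0.92; AND[max(0, a+b−1)] → w = 0.10
R2: ¬ideal=1−0.72=0.28, fine=0.96; AND[max(0, a+b−1)] → w = 0.24
R3: high=0.10, fine=0.96; AND[max(0, a+b−1)] → w = 0.06
Rules with consequent 'average': {R1, R2} → strengths 0.10, 0.24
Aggregate via t-conorm [min(1, a+b)]: 0.34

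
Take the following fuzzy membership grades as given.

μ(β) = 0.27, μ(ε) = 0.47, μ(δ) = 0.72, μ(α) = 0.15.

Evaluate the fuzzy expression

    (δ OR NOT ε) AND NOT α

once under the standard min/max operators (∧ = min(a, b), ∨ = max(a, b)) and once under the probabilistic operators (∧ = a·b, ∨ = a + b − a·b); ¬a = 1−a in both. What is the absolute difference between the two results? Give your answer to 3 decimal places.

0.018

Under standard min/max:
  NOT ε = 1 − 0.47 = 0.53
  δ OR NOT ε = max(a, b) on (0.72, 0.53) = 0.72
  NOT α = 1 − 0.15 = 0.85
  (δ OR NOT ε) AND NOT α = min(a, b) on (0.72, 0.85) = 0.72
  → value = 0.7200
Under probabilistic:
  NOT ε = 1 − 0.4700 = 0.5300
  δ OR NOT ε = a + b − a·b on (0.7200, 0.5300) = 0.8684
  NOT α = 1 − 0.1500 = 0.8500
  (δ OR NOT ε) AND NOT α = a·b on (0.8684, 0.8500) = 0.7381
  → value = 0.7381
|0.7200 − 0.7381| = 0.018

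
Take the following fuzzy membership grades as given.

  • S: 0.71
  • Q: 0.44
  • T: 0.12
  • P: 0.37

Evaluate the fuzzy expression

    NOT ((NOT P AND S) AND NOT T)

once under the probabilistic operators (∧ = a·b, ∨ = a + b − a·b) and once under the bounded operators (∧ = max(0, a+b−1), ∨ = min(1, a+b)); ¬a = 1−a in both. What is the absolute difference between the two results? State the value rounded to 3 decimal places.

0.174

Under probabilistic:
  NOT P = 1 − 0.3700 = 0.6300
  NOT P AND S = a·b on (0.6300, 0.7100) = 0.4473
  NOT T = 1 − 0.1200 = 0.8800
  (NOT P AND S) AND NOT T = a·b on (0.4473, 0.8800) = 0.3936
  NOT ((NOT P AND S) AND NOT T) = 1 − 0.3936 = 0.6064
  → value = 0.6064
Under bounded:
  NOT P = 1 − 0.37 = 0.63
  NOT P AND S = max(0, a+b−1) on (0.63, 0.71) = 0.34
  NOT T = 1 − 0.12 = 0.88
  (NOT P AND S) AND NOT T = max(0, a+b−1) on (0.34, 0.88) = 0.22
  NOT ((NOT P AND S) AND NOT T) = 1 − 0.22 = 0.78
  → value = 0.7800
|0.6064 − 0.7800| = 0.174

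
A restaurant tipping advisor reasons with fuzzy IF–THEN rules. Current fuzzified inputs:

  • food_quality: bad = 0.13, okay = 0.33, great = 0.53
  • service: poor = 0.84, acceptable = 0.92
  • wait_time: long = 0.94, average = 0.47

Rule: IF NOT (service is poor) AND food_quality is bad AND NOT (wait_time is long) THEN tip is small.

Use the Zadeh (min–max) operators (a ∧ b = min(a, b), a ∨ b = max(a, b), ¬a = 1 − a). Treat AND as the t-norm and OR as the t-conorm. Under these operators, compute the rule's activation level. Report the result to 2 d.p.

0.06

firing strength: ¬poor=1−0.84=0.16, bad=0.13, ¬long=1−0.94=0.06; AND[min(a, b)] → w = 0.06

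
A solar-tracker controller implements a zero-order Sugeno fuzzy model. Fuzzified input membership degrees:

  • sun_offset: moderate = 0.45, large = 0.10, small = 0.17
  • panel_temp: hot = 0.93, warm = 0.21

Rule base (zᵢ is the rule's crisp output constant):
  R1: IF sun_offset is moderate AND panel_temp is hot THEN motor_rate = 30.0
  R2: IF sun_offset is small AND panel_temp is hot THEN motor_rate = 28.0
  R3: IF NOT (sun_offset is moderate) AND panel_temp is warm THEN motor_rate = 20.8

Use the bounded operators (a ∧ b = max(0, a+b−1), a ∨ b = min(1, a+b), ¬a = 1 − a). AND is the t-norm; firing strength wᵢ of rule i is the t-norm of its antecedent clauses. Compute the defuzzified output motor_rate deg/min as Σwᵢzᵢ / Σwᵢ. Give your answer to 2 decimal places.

29.58

R1 (z=30.0): moderate=0.45, hot=0.93; AND[max(0, a+b−1)] → w = 0.38
R2 (z=28.0): small=0.17, hot=0.93; AND[max(0, a+b−1)] → w = 0.10
R3 (z=20.8): ¬moderate=1−0.45=0.55, warm=0.21; AND[max(0, a+b−1)] → w = 0.00
Weighted average = (0.38·30.0 + 0.10·28.0 + 0.00·20.8) / (0.38 + 0.10 + 0.00)
  = 14.2000 / 0.4800 = 29.58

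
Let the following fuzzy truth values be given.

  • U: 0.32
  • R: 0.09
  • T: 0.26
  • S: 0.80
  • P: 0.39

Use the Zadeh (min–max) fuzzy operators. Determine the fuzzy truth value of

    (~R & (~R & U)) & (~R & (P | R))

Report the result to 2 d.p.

~R = 1 − 0.09 = 0.91
~R = 1 − 0.09 = 0.91
~R & U = min(a, b) on (0.91, 0.32) = 0.32
~R & (~R & U) = min(a, b) on (0.91, 0.32) = 0.32
~R = 1 − 0.09 = 0.91
P | R = max(a, b) on (0.39, 0.09) = 0.39
~R & (P | R) = min(a, b) on (0.91, 0.39) = 0.39
(~R & (~R & U)) & (~R & (P | R)) = min(a, b) on (0.32, 0.39) = 0.32

0.32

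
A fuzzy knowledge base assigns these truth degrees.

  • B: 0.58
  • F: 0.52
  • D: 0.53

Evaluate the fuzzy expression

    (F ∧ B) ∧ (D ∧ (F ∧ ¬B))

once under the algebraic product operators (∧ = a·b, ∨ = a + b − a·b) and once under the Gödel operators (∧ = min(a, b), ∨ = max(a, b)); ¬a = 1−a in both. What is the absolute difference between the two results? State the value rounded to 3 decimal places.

0.385

Under algebraic product:
  F ∧ B = a·b on (0.5200, 0.5800) = 0.3016
  ¬B = 1 − 0.5800 = 0.4200
  F ∧ ¬B = a·b on (0.5200, 0.4200) = 0.2184
  D ∧ (F ∧ ¬B) = a·b on (0.5300, 0.2184) = 0.1158
  (F ∧ B) ∧ (D ∧ (F ∧ ¬B)) = a·b on (0.3016, 0.1158) = 0.0349
  → value = 0.0349
Under Gödel:
  F ∧ B = min(a, b) on (0.52, 0.58) = 0.52
  ¬B = 1 − 0.58 = 0.42
  F ∧ ¬B = min(a, b) on (0.52, 0.42) = 0.42
  D ∧ (F ∧ ¬B) = min(a, b) on (0.53, 0.42) = 0.42
  (F ∧ B) ∧ (D ∧ (F ∧ ¬B)) = min(a, b) on (0.52, 0.42) = 0.42
  → value = 0.4200
|0.0349 − 0.4200| = 0.385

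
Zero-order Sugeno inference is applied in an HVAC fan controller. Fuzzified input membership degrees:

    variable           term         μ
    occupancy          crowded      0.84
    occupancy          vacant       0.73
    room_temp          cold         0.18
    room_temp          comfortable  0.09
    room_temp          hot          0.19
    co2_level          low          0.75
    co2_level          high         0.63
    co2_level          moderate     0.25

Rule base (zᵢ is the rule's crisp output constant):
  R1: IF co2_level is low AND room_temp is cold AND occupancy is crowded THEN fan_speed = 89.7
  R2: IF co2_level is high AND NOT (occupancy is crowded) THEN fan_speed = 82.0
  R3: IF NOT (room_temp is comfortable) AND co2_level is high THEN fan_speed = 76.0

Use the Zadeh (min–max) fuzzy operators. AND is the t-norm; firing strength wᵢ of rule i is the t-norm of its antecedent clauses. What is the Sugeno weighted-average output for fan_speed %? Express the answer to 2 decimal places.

R1 (z=89.7): low=0.75, cold=0.18, crowded=0.84; AND[min(a, b)] → w = 0.18
R2 (z=82.0): high=0.63, ¬crowded=1−0.84=0.16; AND[min(a, b)] → w = 0.16
R3 (z=76.0): ¬comfortable=1−0.09=0.91, high=0.63; AND[min(a, b)] → w = 0.63
Weighted average = (0.18·89.7 + 0.16·82.0 + 0.63·76.0) / (0.18 + 0.16 + 0.63)
  = 77.1460 / 0.9700 = 79.53

79.53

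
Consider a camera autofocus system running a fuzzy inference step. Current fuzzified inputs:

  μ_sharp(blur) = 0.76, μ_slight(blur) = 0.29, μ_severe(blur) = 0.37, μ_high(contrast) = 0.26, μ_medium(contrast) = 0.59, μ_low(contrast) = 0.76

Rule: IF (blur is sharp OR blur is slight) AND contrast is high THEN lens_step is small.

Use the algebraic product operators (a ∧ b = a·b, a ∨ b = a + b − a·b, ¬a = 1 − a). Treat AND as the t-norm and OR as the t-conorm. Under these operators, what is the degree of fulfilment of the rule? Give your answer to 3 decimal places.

firing strength: (sharp=0.76 OR slight=0.29) = 0.8296; AND[a·b] with high=0.26 → w = 0.2157

0.216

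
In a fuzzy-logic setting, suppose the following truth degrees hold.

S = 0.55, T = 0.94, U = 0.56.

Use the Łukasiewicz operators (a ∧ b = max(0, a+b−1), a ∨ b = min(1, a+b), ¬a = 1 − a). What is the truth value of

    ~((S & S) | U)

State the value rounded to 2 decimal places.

0.34

S & S = max(0, a+b−1) on (0.55, 0.55) = 0.10
(S & S) | U = min(1, a+b) on (0.10, 0.56) = 0.66
~((S & S) | U) = 1 − 0.66 = 0.34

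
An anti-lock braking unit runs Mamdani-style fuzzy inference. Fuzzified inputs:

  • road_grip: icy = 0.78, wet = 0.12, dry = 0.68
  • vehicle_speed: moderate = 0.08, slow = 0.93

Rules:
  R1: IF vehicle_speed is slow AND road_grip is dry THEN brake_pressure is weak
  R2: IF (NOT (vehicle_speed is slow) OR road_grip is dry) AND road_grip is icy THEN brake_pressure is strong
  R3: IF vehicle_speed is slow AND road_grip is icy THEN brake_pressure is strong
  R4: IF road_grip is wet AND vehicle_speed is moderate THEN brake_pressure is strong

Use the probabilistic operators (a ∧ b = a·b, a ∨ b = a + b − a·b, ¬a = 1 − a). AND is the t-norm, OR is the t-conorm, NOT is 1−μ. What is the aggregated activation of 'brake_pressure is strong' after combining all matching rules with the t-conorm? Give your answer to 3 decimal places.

R1: slow=0.93, dry=0.68; AND[a·b] → w = 0.6324
R2: (¬slow=1−0.93=0.07 OR dry=0.68) = 0.7024; AND[a·b] with icy=0.78 → w = 0.5479
R3: slow=0.93, icy=0.78; AND[a·b] → w = 0.7254
R4: wet=0.12, moderate=0.08; AND[a·b] → w = 0.0096
Rules with consequent 'strong': {R2, R3, R4} → strengths 0.5479, 0.7254, 0.0096
Aggregate via t-conorm [a + b − a·b]: 0.8770

0.877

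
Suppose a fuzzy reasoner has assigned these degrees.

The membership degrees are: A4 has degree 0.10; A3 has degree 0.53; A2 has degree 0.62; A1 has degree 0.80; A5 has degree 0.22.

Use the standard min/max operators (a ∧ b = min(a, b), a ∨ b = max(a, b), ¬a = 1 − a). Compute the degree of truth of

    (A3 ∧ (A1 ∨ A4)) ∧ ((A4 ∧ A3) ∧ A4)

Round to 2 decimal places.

A1 ∨ A4 = max(a, b) on (0.80, 0.10) = 0.80
A3 ∧ (A1 ∨ A4) = min(a, b) on (0.53, 0.80) = 0.53
A4 ∧ A3 = min(a, b) on (0.10, 0.53) = 0.10
(A4 ∧ A3) ∧ A4 = min(a, b) on (0.10, 0.10) = 0.10
(A3 ∧ (A1 ∨ A4)) ∧ ((A4 ∧ A3) ∧ A4) = min(a, b) on (0.53, 0.10) = 0.10

0.10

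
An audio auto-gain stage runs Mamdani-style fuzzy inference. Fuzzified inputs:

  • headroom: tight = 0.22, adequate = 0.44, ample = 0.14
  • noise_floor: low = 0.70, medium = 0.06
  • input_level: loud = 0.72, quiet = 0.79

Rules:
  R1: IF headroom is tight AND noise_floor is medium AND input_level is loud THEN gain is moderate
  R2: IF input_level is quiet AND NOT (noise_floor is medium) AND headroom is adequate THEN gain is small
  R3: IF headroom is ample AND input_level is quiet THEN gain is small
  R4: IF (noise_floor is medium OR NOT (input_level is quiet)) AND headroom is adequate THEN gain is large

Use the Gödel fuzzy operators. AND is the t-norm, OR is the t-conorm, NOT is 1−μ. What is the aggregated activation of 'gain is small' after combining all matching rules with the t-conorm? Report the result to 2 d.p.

0.44

R1: tight=0.22, medium=0.06, loud=0.72; AND[min(a, b)] → w = 0.06
R2: quiet=0.79, ¬medium=1−0.06=0.94, adequate=0.44; AND[min(a, b)] → w = 0.44
R3: ample=0.14, quiet=0.79; AND[min(a, b)] → w = 0.14
R4: (medium=0.06 OR ¬quiet=1−0.79=0.21) = 0.21; AND[min(a, b)] with adequate=0.44 → w = 0.21
Rules with consequent 'small': {R2, R3} → strengths 0.44, 0.14
Aggregate via t-conorm [max(a, b)]: 0.44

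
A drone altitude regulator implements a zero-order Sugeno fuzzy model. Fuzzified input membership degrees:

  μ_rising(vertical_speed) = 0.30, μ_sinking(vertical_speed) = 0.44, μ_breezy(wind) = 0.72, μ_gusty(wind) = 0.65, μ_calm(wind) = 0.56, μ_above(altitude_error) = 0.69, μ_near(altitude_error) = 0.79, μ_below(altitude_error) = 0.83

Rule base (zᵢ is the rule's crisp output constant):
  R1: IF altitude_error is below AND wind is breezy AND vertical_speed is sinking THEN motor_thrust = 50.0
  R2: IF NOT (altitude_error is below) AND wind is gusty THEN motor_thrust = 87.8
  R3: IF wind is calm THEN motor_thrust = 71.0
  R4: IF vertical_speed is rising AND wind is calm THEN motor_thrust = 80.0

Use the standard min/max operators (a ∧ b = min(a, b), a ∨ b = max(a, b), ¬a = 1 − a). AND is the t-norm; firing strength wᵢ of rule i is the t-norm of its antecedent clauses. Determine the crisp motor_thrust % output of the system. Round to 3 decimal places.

R1 (z=50.0): below=0.83, breezy=0.72, sinking=0.44; AND[min(a, b)] → w = 0.44
R2 (z=87.8): ¬below=1−0.83=0.17, gusty=0.65; AND[min(a, b)] → w = 0.17
R3 (z=71.0): calm=0.56 → w = 0.56
R4 (z=80.0): rising=0.30, calm=0.56; AND[min(a, b)] → w = 0.30
Weighted average = (0.44·50.0 + 0.17·87.8 + 0.56·71.0 + 0.30·80.0) / (0.44 + 0.17 + 0.56 + 0.30)
  = 100.6860 / 1.4700 = 68.494

68.494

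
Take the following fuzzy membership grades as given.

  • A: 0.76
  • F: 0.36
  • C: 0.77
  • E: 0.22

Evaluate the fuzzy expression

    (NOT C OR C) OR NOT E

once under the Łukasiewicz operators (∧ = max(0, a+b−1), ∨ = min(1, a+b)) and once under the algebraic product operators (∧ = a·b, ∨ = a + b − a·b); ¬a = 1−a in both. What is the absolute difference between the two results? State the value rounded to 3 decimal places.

0.039

Under Łukasiewicz:
  NOT C = 1 − 0.77 = 0.23
  NOT C OR C = min(1, a+b) on (0.23, 0.77) = 1.00
  NOT E = 1 − 0.22 = 0.78
  (NOT C OR C) OR NOT E = min(1, a+b) on (1.00, 0.78) = 1.00
  → value = 1.0000
Under algebraic product:
  NOT C = 1 − 0.7700 = 0.2300
  NOT C OR C = a + b − a·b on (0.2300, 0.7700) = 0.8229
  NOT E = 1 − 0.2200 = 0.7800
  (NOT C OR C) OR NOT E = a + b − a·b on (0.8229, 0.7800) = 0.9610
  → value = 0.9610
|1.0000 − 0.9610| = 0.039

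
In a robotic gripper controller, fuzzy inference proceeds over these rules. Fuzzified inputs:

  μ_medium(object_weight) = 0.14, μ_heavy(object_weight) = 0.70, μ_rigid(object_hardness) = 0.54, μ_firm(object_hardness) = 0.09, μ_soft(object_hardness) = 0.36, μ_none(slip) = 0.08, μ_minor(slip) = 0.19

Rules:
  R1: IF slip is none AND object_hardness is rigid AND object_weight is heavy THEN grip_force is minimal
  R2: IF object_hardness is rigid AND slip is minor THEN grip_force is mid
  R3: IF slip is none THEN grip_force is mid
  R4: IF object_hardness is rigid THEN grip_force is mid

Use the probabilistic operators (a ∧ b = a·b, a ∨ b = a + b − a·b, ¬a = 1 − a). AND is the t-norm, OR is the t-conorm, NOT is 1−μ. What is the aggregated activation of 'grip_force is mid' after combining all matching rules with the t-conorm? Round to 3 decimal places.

R1: none=0.08, rigid=0.54, heavy=0.70; AND[a·b] → w = 0.0302
R2: rigid=0.54, minor=0.19; AND[a·b] → w = 0.1026
R3: none=0.08 → w = 0.0800
R4: rigid=0.54 → w = 0.5400
Rules with consequent 'mid': {R2, R3, R4} → strengths 0.1026, 0.0800, 0.5400
Aggregate via t-conorm [a + b − a·b]: 0.6202

0.620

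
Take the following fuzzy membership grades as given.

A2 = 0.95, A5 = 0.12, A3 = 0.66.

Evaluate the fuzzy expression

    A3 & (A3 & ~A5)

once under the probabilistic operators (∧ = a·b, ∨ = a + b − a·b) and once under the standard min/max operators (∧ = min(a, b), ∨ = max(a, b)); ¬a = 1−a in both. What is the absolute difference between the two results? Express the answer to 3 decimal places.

0.277

Under probabilistic:
  ~A5 = 1 − 0.1200 = 0.8800
  A3 & ~A5 = a·b on (0.6600, 0.8800) = 0.5808
  A3 & (A3 & ~A5) = a·b on (0.6600, 0.5808) = 0.3833
  → value = 0.3833
Under standard min/max:
  ~A5 = 1 − 0.12 = 0.88
  A3 & ~A5 = min(a, b) on (0.66, 0.88) = 0.66
  A3 & (A3 & ~A5) = min(a, b) on (0.66, 0.66) = 0.66
  → value = 0.6600
|0.3833 − 0.6600| = 0.277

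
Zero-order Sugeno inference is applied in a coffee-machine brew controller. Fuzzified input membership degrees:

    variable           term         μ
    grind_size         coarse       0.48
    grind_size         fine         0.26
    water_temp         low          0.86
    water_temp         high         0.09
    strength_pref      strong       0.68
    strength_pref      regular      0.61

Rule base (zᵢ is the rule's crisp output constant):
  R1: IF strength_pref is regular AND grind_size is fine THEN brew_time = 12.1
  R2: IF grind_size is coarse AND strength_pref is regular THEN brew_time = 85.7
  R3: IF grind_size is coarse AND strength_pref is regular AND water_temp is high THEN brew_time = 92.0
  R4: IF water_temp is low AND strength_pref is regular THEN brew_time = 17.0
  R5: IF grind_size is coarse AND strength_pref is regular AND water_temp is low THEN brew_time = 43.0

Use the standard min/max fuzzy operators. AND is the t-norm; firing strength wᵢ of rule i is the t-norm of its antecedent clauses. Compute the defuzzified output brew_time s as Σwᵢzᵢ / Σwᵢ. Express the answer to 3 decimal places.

43.527

R1 (z=12.1): regular=0.61, fine=0.26; AND[min(a, b)] → w = 0.26
R2 (z=85.7): coarse=0.48, regular=0.61; AND[min(a, b)] → w = 0.48
R3 (z=92.0): coarse=0.48, regular=0.61, high=0.09; AND[min(a, b)] → w = 0.09
R4 (z=17.0): low=0.86, regular=0.61; AND[min(a, b)] → w = 0.61
R5 (z=43.0): coarse=0.48, regular=0.61, low=0.86; AND[min(a, b)] → w = 0.48
Weighted average = (0.26·12.1 + 0.48·85.7 + 0.09·92.0 + 0.61·17.0 + 0.48·43.0) / (0.26 + 0.48 + 0.09 + 0.61 + 0.48)
  = 83.5720 / 1.9200 = 43.527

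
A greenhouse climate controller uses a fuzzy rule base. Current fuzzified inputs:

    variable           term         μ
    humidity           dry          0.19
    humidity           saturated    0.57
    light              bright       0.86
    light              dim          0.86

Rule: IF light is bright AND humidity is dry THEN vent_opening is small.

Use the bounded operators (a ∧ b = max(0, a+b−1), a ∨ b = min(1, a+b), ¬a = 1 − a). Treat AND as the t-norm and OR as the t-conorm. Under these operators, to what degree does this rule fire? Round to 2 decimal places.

0.05

firing strength: bright=0.86, dry=0.19; AND[max(0, a+b−1)] → w = 0.05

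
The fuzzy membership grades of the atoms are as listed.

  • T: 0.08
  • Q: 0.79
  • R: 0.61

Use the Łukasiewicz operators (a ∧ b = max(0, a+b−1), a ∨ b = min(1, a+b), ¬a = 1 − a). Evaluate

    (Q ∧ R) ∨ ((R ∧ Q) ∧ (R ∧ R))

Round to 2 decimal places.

Q ∧ R = max(0, a+b−1) on (0.79, 0.61) = 0.40
R ∧ Q = max(0, a+b−1) on (0.61, 0.79) = 0.40
R ∧ R = max(0, a+b−1) on (0.61, 0.61) = 0.22
(R ∧ Q) ∧ (R ∧ R) = max(0, a+b−1) on (0.40, 0.22) = 0.00
(Q ∧ R) ∨ ((R ∧ Q) ∧ (R ∧ R)) = min(1, a+b) on (0.40, 0.00) = 0.40

0.40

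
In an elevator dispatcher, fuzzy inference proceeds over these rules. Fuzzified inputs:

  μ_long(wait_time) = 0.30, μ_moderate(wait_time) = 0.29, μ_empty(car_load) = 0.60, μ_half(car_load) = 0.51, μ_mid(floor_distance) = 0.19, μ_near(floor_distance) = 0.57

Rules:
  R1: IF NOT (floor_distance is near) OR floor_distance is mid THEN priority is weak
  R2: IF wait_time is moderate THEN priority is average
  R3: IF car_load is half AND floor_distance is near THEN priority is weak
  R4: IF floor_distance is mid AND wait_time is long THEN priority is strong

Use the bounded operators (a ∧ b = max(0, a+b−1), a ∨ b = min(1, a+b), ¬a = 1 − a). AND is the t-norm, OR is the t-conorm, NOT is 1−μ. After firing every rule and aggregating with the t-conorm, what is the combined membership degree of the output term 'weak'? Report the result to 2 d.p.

0.70

R1: ¬near=1−0.57=0.43, mid=0.19; OR[min(1, a+b)] → w = 0.62
R2: moderate=0.29 → w = 0.29
R3: half=0.51, near=0.57; AND[max(0, a+b−1)] → w = 0.08
R4: mid=0.19, long=0.30; AND[max(0, a+b−1)] → w = 0.00
Rules with consequent 'weak': {R1, R3} → strengths 0.62, 0.08
Aggregate via t-conorm [min(1, a+b)]: 0.70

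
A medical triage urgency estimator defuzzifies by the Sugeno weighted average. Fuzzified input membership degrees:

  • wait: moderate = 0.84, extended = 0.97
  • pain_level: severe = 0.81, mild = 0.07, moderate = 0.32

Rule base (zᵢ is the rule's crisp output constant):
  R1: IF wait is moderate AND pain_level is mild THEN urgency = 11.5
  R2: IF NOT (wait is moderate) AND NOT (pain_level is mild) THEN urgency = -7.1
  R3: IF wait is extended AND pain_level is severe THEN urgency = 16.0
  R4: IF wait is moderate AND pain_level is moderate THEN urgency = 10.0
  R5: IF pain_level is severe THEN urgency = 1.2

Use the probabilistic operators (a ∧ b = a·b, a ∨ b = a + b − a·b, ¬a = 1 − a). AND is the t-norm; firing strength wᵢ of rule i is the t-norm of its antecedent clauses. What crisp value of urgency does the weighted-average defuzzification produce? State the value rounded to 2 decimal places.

7.65

R1 (z=11.5): moderate=0.84, mild=0.07; AND[a·b] → w = 0.0588
R2 (z=-7.1): ¬moderate=1−0.84=0.16, ¬mild=1−0.07=0.93; AND[a·b] → w = 0.1488
R3 (z=16.0): extended=0.97, severe=0.81; AND[a·b] → w = 0.7857
R4 (z=10.0): moderate=0.84, moderate=0.32; AND[a·b] → w = 0.2688
R5 (z=1.2): severe=0.81 → w = 0.8100
Weighted average = (0.0588·11.5 + 0.1488·-7.1 + 0.7857·16.0 + 0.2688·10.0 + 0.8100·1.2) / (0.0588 + 0.1488 + 0.7857 + 0.2688 + 0.8100)
  = 15.8509 / 2.0721 = 7.65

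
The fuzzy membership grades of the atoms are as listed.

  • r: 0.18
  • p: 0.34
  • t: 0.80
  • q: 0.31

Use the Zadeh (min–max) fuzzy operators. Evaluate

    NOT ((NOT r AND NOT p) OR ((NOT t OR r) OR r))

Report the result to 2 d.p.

0.34

NOT r = 1 − 0.18 = 0.82
NOT p = 1 − 0.34 = 0.66
NOT r AND NOT p = min(a, b) on (0.82, 0.66) = 0.66
NOT t = 1 − 0.80 = 0.20
NOT t OR r = max(a, b) on (0.20, 0.18) = 0.20
(NOT t OR r) OR r = max(a, b) on (0.20, 0.18) = 0.20
(NOT r AND NOT p) OR ((NOT t OR r) OR r) = max(a, b) on (0.66, 0.20) = 0.66
NOT ((NOT r AND NOT p) OR ((NOT t OR r) OR r)) = 1 − 0.66 = 0.34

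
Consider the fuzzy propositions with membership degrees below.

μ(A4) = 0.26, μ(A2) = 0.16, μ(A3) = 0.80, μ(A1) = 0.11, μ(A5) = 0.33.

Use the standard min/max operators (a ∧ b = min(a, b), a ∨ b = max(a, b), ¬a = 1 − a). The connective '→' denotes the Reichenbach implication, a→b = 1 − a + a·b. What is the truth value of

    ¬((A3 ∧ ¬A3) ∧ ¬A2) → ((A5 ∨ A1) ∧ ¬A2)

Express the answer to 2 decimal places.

¬A3 = 1 − 0.80 = 0.20
A3 ∧ ¬A3 = min(a, b) on (0.80, 0.20) = 0.20
¬A2 = 1 − 0.16 = 0.84
(A3 ∧ ¬A3) ∧ ¬A2 = min(a, b) on (0.20, 0.84) = 0.20
¬((A3 ∧ ¬A3) ∧ ¬A2) = 1 − 0.20 = 0.80
A5 ∨ A1 = max(a, b) on (0.33, 0.11) = 0.33
¬A2 = 1 − 0.16 = 0.84
(A5 ∨ A1) ∧ ¬A2 = min(a, b) on (0.33, 0.84) = 0.33
¬((A3 ∧ ¬A3) ∧ ¬A2) → ((A5 ∨ A1) ∧ ¬A2)  [Reichenbach: 1 − a + a·b] with a=0.80, b=0.33 → 0.46

0.46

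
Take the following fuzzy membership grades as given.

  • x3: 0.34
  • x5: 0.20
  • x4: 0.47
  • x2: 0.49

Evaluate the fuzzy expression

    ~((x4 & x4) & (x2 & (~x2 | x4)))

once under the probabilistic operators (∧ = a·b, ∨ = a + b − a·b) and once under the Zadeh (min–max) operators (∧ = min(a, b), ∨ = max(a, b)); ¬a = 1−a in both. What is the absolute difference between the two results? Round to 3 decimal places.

Under probabilistic:
  x4 & x4 = a·b on (0.4700, 0.4700) = 0.2209
  ~x2 = 1 − 0.4900 = 0.5100
  ~x2 | x4 = a + b − a·b on (0.5100, 0.4700) = 0.7403
  x2 & (~x2 | x4) = a·b on (0.4900, 0.7403) = 0.3627
  (x4 & x4) & (x2 & (~x2 | x4)) = a·b on (0.2209, 0.3627) = 0.0801
  ~((x4 & x4) & (x2 & (~x2 | x4))) = 1 − 0.0801 = 0.9199
  → value = 0.9199
Under Zadeh (min–max):
  x4 & x4 = min(a, b) on (0.47, 0.47) = 0.47
  ~x2 = 1 − 0.49 = 0.51
  ~x2 | x4 = max(a, b) on (0.51, 0.47) = 0.51
  x2 & (~x2 | x4) = min(a, b) on (0.49, 0.51) = 0.49
  (x4 & x4) & (x2 & (~x2 | x4)) = min(a, b) on (0.47, 0.49) = 0.47
  ~((x4 & x4) & (x2 & (~x2 | x4))) = 1 − 0.47 = 0.53
  → value = 0.5300
|0.9199 − 0.5300| = 0.390

0.390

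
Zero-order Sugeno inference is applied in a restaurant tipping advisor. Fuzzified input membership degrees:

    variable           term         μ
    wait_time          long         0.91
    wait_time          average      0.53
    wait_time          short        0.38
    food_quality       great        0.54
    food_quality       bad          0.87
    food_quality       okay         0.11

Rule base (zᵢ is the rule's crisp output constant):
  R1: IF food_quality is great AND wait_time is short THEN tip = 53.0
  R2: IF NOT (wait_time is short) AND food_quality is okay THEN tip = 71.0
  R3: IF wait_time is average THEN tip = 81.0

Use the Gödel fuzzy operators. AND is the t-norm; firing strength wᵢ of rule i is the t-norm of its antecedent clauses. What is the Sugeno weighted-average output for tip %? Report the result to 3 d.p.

69.490

R1 (z=53.0): great=0.54, short=0.38; AND[min(a, b)] → w = 0.38
R2 (z=71.0): ¬short=1−0.38=0.62, okay=0.11; AND[min(a, b)] → w = 0.11
R3 (z=81.0): average=0.53 → w = 0.53
Weighted average = (0.38·53.0 + 0.11·71.0 + 0.53·81.0) / (0.38 + 0.11 + 0.53)
  = 70.8800 / 1.0200 = 69.490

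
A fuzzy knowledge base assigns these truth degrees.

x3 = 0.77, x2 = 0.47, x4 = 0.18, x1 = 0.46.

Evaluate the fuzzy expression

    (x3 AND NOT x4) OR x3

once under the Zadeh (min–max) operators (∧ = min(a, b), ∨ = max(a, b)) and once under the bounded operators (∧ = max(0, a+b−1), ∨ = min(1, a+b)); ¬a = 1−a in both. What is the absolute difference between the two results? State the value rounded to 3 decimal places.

Under Zadeh (min–max):
  NOT x4 = 1 − 0.18 = 0.82
  x3 AND NOT x4 = min(a, b) on (0.77, 0.82) = 0.77
  (x3 AND NOT x4) OR x3 = max(a, b) on (0.77, 0.77) = 0.77
  → value = 0.7700
Under bounded:
  NOT x4 = 1 − 0.18 = 0.82
  x3 AND NOT x4 = max(0, a+b−1) on (0.77, 0.82) = 0.59
  (x3 AND NOT x4) OR x3 = min(1, a+b) on (0.59, 0.77) = 1.00
  → value = 1.0000
|0.7700 − 1.0000| = 0.230

0.230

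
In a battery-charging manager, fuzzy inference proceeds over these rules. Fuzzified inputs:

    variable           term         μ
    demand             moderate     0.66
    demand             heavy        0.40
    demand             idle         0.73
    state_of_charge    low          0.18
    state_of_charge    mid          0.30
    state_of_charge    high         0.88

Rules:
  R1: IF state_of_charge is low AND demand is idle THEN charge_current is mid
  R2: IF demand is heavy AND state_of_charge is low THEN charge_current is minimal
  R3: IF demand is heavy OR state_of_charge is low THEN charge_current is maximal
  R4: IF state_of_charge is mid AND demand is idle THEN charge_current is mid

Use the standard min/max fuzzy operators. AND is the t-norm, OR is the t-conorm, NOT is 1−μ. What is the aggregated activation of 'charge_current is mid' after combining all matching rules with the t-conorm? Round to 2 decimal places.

R1: low=0.18, idle=0.73; AND[min(a, b)] → w = 0.18
R2: heavy=0.40, low=0.18; AND[min(a, b)] → w = 0.18
R3: heavy=0.40, low=0.18; OR[max(a, b)] → w = 0.40
R4: mid=0.30, idle=0.73; AND[min(a, b)] → w = 0.30
Rules with consequent 'mid': {R1, R4} → strengths 0.18, 0.30
Aggregate via t-conorm [max(a, b)]: 0.30

0.30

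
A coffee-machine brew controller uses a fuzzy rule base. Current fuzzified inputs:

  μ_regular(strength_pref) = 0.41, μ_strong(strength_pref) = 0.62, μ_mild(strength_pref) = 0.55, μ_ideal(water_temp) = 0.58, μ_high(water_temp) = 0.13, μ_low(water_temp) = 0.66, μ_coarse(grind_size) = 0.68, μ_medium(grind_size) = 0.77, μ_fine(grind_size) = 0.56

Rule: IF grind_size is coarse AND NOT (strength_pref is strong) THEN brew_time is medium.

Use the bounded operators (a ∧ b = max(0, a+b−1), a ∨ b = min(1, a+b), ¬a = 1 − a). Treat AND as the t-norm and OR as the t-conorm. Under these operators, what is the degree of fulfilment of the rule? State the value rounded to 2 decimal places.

0.06

firing strength: coarse=0.68, ¬strong=1−0.62=0.38; AND[max(0, a+b−1)] → w = 0.06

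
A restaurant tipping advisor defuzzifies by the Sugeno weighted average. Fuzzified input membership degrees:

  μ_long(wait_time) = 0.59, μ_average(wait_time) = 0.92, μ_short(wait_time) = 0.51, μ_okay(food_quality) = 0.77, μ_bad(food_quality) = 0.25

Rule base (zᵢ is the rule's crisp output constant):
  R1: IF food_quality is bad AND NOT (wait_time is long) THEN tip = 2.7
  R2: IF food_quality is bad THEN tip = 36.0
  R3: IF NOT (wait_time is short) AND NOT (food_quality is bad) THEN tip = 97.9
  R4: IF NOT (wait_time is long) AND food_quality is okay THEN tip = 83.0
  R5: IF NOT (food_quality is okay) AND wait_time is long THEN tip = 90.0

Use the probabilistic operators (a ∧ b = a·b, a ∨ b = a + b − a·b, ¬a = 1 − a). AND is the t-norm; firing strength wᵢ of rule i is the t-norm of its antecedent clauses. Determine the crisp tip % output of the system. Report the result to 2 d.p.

R1 (z=2.7): bad=0.25, ¬long=1−0.59=0.41; AND[a·b] → w = 0.1025
R2 (z=36.0): bad=0.25 → w = 0.2500
R3 (z=97.9): ¬short=1−0.51=0.49, ¬bad=1−0.25=0.75; AND[a·b] → w = 0.3675
R4 (z=83.0): ¬long=1−0.59=0.41, okay=0.77; AND[a·b] → w = 0.3157
R5 (z=90.0): ¬okay=1−0.77=0.23, long=0.59; AND[a·b] → w = 0.1357
Weighted average = (0.1025·2.7 + 0.2500·36.0 + 0.3675·97.9 + 0.3157·83.0 + 0.1357·90.0) / (0.1025 + 0.2500 + 0.3675 + 0.3157 + 0.1357)
  = 83.6711 / 1.1714 = 71.43

71.43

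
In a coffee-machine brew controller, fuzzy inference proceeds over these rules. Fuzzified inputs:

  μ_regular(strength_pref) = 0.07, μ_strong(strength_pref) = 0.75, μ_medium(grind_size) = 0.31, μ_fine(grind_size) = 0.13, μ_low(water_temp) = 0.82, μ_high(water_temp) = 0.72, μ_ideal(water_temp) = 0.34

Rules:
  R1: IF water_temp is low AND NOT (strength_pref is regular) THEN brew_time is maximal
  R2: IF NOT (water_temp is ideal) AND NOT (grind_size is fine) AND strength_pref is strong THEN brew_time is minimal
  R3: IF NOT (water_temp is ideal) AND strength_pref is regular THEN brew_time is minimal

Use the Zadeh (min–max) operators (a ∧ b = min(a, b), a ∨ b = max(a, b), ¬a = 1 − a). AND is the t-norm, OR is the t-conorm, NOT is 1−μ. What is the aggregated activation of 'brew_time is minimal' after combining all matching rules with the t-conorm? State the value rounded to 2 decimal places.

R1: low=0.82, ¬regular=1−0.07=0.93; AND[min(a, b)] → w = 0.82
R2: ¬ideal=1−0.34=0.66, ¬fine=1−0.13=0.87, strong=0.75; AND[min(a, b)] → w = 0.66
R3: ¬ideal=1−0.34=0.66, regular=0.07; AND[min(a, b)] → w = 0.07
Rules with consequent 'minimal': {R2, R3} → strengths 0.66, 0.07
Aggregate via t-conorm [max(a, b)]: 0.66

0.66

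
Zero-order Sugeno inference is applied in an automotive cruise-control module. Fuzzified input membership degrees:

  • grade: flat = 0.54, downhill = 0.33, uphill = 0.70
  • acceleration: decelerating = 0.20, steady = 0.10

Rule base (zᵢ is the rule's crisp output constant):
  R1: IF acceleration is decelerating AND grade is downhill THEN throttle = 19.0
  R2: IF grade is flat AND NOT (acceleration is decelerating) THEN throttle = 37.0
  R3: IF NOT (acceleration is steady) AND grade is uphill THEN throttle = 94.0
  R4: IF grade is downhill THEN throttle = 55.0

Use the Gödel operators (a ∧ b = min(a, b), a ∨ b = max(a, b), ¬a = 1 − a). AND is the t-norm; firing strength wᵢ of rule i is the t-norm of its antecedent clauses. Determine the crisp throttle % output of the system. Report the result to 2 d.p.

60.86

R1 (z=19.0): decelerating=0.20, downhill=0.33; AND[min(a, b)] → w = 0.20
R2 (z=37.0): flat=0.54, ¬decelerating=1−0.20=0.80; AND[min(a, b)] → w = 0.54
R3 (z=94.0): ¬steady=1−0.10=0.90, uphill=0.70; AND[min(a, b)] → w = 0.70
R4 (z=55.0): downhill=0.33 → w = 0.33
Weighted average = (0.20·19.0 + 0.54·37.0 + 0.70·94.0 + 0.33·55.0) / (0.20 + 0.54 + 0.70 + 0.33)
  = 107.7300 / 1.7700 = 60.86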